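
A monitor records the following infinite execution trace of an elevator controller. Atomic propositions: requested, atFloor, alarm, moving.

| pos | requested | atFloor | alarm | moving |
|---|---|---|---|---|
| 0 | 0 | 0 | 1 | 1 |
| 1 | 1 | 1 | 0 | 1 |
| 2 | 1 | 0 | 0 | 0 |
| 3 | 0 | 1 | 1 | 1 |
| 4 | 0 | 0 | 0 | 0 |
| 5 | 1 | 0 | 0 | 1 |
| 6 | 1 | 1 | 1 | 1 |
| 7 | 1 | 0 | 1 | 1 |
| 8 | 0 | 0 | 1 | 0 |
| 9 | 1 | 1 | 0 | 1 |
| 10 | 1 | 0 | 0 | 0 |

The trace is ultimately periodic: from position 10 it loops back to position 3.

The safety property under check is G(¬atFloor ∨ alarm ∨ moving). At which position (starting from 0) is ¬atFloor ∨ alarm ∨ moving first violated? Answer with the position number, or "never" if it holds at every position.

never

¬atFloor ∨ alarm ∨ moving holds at every position 0..10, and those are all the positions the trace ever visits, so the invariant G(¬atFloor ∨ alarm ∨ moving) is never violated.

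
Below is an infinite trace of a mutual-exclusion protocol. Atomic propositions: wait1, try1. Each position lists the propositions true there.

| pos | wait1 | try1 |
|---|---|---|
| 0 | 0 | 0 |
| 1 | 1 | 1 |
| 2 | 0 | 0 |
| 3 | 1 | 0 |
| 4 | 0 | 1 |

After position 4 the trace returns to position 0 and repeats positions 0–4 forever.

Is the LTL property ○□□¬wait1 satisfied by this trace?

The position after 0 is 1; □□¬wait1 is false there.

Does not hold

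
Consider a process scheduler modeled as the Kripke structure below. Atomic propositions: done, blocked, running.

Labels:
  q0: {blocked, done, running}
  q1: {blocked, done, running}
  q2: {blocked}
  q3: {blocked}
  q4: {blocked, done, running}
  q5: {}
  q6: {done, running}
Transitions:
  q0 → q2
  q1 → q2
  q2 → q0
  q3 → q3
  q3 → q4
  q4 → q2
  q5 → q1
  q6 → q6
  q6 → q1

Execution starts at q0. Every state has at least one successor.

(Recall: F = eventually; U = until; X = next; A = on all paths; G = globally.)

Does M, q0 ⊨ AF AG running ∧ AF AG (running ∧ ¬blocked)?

Violated

States satisfying AG running: ∅.
States satisfying AF AG running: ∅.
States satisfying AG (running ∧ ¬blocked): ∅.
States satisfying AF AG (running ∧ ¬blocked): ∅.
States satisfying AF AG running ∧ AF AG (running ∧ ¬blocked): ∅.
q0 ∉ Sat(AF AG running ∧ AF AG (running ∧ ¬blocked)).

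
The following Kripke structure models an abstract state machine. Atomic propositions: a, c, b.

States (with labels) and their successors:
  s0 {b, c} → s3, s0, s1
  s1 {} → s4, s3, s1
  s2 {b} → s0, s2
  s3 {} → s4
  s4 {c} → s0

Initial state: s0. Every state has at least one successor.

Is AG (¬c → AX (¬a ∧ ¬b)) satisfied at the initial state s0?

States satisfying ¬c → AX (¬a ∧ ¬b): {s0, s1, s3, s4}.
States satisfying AG (¬c → AX (¬a ∧ ¬b)): {s0, s1, s3, s4}.
Every state reachable from s0 satisfies ¬c → AX (¬a ∧ ¬b).
s0 ∈ Sat(AG (¬c → AX (¬a ∧ ¬b))).

Holds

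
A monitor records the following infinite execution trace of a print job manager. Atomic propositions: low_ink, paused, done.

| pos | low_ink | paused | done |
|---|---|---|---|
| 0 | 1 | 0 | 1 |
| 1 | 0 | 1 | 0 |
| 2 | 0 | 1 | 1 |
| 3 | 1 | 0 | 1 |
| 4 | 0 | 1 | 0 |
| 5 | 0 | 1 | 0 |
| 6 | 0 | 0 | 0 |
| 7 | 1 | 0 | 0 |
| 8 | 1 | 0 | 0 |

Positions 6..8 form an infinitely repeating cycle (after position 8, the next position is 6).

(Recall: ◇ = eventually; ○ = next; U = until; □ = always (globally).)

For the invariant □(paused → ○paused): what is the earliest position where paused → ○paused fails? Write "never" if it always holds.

Check paused → ○paused at each position in order: 0 ✓, 1 ✓.
At position 2 the labels are {done, paused} and the next position 3 has {done, low_ink}, so paused → ○paused is false there. This is the first violation.

2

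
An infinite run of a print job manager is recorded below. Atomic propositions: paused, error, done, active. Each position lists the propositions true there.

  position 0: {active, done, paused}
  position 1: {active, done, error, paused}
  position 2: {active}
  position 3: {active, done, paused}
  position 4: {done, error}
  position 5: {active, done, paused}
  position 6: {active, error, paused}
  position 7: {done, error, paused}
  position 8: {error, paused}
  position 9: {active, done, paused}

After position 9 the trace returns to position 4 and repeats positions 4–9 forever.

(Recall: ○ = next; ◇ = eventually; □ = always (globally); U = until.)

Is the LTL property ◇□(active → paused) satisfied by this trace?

□(active → paused) holds at position 3, which is reachable from 0, so ◇□(active → paused) holds.

Yes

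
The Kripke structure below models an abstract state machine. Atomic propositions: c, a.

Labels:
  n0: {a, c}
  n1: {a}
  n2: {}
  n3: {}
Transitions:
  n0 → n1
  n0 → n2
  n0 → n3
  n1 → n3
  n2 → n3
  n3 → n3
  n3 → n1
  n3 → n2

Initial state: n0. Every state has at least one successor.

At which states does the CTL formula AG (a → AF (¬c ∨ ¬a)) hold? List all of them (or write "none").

States satisfying a → AF (¬c ∨ ¬a): {n0, n1, n2, n3}.
States satisfying AG (a → AF (¬c ∨ ¬a)): {n0, n1, n2, n3}.

{n0, n1, n2, n3}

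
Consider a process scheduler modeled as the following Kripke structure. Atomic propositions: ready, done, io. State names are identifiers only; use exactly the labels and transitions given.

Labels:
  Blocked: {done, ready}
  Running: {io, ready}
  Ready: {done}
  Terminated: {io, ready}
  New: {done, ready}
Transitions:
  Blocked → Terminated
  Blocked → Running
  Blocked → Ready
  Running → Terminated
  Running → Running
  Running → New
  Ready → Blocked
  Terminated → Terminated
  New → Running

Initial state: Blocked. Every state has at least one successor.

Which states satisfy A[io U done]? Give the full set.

States satisfying io: {Running, Terminated}.
States satisfying done: {Blocked, Ready, New}.
States satisfying A[io U done]: {Blocked, Ready, New}.

{Blocked, Ready, New}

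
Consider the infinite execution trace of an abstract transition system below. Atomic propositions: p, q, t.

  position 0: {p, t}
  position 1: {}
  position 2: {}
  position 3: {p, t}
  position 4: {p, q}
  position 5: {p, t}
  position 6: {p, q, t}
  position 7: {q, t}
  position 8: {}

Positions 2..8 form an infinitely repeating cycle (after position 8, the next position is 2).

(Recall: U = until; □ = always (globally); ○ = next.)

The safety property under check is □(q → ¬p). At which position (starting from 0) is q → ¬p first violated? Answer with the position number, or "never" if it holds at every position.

4

Check q → ¬p at each position in order: 0 ✓, 1 ✓, 2 ✓, 3 ✓.
At position 4 the labels are {p, q}, so q → ¬p is false there. This is the first violation.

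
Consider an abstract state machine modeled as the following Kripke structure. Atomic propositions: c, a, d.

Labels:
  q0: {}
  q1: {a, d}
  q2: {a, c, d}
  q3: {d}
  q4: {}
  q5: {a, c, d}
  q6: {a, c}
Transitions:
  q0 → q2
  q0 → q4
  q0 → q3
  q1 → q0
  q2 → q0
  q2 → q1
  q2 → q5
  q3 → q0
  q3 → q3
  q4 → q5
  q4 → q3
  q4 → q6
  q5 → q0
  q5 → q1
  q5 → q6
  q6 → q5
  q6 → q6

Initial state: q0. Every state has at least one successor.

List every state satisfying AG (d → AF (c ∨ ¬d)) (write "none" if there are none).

none

States satisfying d → AF (c ∨ ¬d): {q0, q1, q2, q4, q5, q6}.
States satisfying AG (d → AF (c ∨ ¬d)): ∅.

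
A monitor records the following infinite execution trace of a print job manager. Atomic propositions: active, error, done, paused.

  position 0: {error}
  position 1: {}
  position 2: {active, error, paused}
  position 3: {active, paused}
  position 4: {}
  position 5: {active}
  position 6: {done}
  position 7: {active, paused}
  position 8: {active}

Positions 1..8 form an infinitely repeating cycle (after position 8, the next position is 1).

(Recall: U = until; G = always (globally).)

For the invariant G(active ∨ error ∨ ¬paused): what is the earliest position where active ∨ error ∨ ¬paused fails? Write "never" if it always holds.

active ∨ error ∨ ¬paused holds at every position 0..8, and those are all the positions the trace ever visits, so the invariant G(active ∨ error ∨ ¬paused) is never violated.

never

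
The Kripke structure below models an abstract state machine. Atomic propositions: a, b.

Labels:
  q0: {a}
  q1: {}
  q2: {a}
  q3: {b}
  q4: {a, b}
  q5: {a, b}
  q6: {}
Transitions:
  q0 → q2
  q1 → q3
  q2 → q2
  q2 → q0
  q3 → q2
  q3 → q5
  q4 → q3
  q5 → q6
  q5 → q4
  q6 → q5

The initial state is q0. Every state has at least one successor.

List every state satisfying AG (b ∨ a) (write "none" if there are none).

{q0, q2}

States satisfying b ∨ a: {q0, q2, q3, q4, q5}.
States satisfying AG (b ∨ a): {q0, q2}.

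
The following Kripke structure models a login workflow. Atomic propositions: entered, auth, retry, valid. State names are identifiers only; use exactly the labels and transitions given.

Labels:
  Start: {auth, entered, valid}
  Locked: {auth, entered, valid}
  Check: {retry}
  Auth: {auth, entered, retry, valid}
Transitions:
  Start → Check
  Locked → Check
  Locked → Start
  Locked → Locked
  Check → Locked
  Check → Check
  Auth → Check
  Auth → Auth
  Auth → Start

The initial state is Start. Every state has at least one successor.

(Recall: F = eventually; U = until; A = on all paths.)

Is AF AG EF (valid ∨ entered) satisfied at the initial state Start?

Satisfied

States satisfying AG EF (valid ∨ entered): {Start, Locked, Check, Auth}.
States satisfying AF AG EF (valid ∨ entered): {Start, Locked, Check, Auth}.
Start ∈ Sat(AF AG EF (valid ∨ entered)).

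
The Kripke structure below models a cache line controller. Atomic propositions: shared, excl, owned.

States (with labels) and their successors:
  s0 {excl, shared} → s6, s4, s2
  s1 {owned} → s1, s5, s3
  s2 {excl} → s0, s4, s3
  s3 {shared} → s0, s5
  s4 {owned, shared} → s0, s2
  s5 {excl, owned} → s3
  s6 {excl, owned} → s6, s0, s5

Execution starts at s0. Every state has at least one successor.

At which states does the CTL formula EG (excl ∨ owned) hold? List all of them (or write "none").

{s0, s1, s2, s4, s6}

States satisfying excl ∨ owned: {s0, s1, s2, s4, s5, s6}.
States satisfying EG (excl ∨ owned): {s0, s1, s2, s4, s6}.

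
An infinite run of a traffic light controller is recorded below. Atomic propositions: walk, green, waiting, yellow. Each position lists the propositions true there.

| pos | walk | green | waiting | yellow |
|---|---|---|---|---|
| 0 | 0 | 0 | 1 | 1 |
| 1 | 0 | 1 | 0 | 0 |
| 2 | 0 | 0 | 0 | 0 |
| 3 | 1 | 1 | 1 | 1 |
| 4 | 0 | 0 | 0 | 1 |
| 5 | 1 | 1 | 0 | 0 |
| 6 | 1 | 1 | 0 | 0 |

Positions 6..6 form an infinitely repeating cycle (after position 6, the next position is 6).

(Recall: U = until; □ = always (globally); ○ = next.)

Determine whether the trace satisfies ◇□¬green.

Does not hold

□¬green is false at every position 0..6, so it never becomes true and ◇□¬green fails.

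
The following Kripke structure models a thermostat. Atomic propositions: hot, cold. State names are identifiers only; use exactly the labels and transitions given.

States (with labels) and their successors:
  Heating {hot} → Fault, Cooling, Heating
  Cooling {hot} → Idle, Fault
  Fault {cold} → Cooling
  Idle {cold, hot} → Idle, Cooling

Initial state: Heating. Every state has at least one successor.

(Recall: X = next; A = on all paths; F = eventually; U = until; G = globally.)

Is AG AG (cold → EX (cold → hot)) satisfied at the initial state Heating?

Holds

States satisfying AG (cold → EX (cold → hot)): {Heating, Cooling, Fault, Idle}.
States satisfying AG AG (cold → EX (cold → hot)): {Heating, Cooling, Fault, Idle}.
Every state reachable from Heating satisfies AG (cold → EX (cold → hot)).
Heating ∈ Sat(AG AG (cold → EX (cold → hot))).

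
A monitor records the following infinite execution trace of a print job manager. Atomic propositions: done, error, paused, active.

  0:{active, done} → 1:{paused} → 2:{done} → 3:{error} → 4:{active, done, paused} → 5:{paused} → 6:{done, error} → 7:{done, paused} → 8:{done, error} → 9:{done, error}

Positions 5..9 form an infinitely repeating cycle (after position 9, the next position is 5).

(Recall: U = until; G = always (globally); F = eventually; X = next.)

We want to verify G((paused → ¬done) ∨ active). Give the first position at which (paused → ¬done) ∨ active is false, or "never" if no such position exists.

7

Check (paused → ¬done) ∨ active at each position in order: 0 ✓, 1 ✓, 2 ✓, 3 ✓, 4 ✓, 5 ✓, 6 ✓.
At position 7 the labels are {done, paused}, so (paused → ¬done) ∨ active is false there. This is the first violation.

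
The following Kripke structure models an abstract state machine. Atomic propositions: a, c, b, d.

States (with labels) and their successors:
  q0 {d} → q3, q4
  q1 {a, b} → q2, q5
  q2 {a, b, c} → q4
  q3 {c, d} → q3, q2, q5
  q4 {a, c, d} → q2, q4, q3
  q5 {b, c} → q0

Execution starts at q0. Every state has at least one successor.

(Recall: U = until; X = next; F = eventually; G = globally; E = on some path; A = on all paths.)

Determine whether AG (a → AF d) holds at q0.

Satisfied

States satisfying a → AF d: {q0, q1, q2, q3, q4, q5}.
States satisfying AG (a → AF d): {q0, q1, q2, q3, q4, q5}.
Every state reachable from q0 satisfies a → AF d.
q0 ∈ Sat(AG (a → AF d)).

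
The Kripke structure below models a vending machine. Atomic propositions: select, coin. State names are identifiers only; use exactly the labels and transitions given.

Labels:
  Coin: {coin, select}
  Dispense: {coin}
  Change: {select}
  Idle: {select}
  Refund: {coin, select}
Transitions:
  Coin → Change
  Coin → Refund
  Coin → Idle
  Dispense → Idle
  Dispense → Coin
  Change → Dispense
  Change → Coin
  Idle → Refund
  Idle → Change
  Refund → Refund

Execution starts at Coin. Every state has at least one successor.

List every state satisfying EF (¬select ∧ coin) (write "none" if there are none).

States satisfying ¬select ∧ coin: {Dispense}.
States satisfying EF (¬select ∧ coin): {Coin, Dispense, Change, Idle}.

{Coin, Dispense, Change, Idle}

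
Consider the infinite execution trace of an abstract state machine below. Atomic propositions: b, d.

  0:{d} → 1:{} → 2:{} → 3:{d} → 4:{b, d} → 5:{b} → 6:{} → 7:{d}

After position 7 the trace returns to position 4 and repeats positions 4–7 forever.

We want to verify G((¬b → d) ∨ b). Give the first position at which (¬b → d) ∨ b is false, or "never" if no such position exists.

Check (¬b → d) ∨ b at each position in order: 0 ✓.
At position 1 the labels are {}, so (¬b → d) ∨ b is false there. This is the first violation.

1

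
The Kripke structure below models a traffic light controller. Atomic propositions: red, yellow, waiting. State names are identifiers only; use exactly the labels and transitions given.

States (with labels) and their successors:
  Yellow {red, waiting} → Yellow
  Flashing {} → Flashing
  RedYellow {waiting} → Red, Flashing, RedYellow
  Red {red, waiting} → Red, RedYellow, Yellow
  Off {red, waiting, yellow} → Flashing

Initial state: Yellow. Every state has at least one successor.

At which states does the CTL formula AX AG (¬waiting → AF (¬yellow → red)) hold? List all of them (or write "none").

States satisfying AG (¬waiting → AF (¬yellow → red)): {Yellow}.
States satisfying AX AG (¬waiting → AF (¬yellow → red)): {Yellow}.

{Yellow}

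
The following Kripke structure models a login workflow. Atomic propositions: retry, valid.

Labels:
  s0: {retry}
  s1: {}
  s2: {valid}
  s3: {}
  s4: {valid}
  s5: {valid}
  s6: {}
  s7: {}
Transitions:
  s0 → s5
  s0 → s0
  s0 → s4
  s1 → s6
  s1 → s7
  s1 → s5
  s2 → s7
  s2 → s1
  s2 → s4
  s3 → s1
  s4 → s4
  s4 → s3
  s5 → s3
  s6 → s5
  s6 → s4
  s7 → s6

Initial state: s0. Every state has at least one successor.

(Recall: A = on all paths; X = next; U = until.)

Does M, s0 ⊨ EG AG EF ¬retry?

States satisfying AG EF ¬retry: {s0, s1, s2, s3, s4, s5, s6, s7}.
States satisfying EG AG EF ¬retry: {s0, s1, s2, s3, s4, s5, s6, s7}.
s0 ∈ Sat(EG AG EF ¬retry).

Yes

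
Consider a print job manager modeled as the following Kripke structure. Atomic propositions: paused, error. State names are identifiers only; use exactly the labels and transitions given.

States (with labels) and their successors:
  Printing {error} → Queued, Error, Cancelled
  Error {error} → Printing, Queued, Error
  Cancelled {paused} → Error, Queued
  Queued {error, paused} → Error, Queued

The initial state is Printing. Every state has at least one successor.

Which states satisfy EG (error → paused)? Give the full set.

{Cancelled, Queued}

States satisfying error → paused: {Cancelled, Queued}.
States satisfying EG (error → paused): {Cancelled, Queued}.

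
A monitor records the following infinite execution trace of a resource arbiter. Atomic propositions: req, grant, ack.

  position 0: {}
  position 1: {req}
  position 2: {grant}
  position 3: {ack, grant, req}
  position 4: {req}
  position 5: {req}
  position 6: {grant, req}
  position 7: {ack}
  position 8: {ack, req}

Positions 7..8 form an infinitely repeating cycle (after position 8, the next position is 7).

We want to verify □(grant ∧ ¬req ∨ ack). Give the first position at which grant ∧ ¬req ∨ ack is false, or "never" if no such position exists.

At position 0 the labels are {}, so grant ∧ ¬req ∨ ack is false there. This is the first violation.

0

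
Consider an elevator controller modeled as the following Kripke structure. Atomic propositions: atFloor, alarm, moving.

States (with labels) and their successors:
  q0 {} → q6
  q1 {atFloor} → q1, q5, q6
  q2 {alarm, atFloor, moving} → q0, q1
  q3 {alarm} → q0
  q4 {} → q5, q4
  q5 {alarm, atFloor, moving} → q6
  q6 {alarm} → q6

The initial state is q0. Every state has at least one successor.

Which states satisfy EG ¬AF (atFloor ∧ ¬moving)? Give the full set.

{q0, q2, q3, q4, q5, q6}

States satisfying ¬AF (atFloor ∧ ¬moving): {q0, q2, q3, q4, q5, q6}.
States satisfying EG ¬AF (atFloor ∧ ¬moving): {q0, q2, q3, q4, q5, q6}.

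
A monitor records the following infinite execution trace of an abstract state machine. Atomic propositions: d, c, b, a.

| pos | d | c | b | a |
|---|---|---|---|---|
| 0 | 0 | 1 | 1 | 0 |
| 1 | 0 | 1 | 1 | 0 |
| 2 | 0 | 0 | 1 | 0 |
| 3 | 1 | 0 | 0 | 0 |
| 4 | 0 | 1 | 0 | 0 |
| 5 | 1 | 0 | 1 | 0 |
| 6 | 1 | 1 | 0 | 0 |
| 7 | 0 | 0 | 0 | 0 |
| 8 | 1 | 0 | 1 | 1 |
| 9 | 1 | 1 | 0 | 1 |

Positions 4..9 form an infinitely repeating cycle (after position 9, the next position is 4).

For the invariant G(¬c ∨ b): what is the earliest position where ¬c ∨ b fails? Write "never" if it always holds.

Check ¬c ∨ b at each position in order: 0 ✓, 1 ✓, 2 ✓, 3 ✓.
At position 4 the labels are {c}, so ¬c ∨ b is false there. This is the first violation.

4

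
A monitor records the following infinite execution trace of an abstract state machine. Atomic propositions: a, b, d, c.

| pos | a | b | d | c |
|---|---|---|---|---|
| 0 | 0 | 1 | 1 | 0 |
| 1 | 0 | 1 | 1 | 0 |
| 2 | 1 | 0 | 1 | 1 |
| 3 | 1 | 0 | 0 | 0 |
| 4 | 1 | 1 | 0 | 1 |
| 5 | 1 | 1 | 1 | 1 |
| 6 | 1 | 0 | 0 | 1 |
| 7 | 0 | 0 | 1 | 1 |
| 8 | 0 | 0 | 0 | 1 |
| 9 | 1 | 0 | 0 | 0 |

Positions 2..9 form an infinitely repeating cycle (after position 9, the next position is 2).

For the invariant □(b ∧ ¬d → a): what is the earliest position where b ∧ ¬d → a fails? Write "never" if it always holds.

b ∧ ¬d → a holds at every position 0..9, and those are all the positions the trace ever visits, so the invariant □(b ∧ ¬d → a) is never violated.

never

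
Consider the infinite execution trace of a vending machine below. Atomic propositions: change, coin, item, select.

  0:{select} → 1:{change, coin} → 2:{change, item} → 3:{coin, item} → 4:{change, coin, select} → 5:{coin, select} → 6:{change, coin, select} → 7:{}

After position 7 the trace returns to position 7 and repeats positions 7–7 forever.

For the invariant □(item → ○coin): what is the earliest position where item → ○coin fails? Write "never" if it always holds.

item → ○coin holds at every position 0..7, and those are all the positions the trace ever visits, so the invariant □(item → ○coin) is never violated.

never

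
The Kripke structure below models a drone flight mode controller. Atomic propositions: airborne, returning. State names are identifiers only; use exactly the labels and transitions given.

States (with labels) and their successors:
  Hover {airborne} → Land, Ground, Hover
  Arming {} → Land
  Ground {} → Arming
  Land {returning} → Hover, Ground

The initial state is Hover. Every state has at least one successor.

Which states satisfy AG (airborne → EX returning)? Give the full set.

{Hover, Arming, Ground, Land}

States satisfying airborne → EX returning: {Hover, Arming, Ground, Land}.
States satisfying AG (airborne → EX returning): {Hover, Arming, Ground, Land}.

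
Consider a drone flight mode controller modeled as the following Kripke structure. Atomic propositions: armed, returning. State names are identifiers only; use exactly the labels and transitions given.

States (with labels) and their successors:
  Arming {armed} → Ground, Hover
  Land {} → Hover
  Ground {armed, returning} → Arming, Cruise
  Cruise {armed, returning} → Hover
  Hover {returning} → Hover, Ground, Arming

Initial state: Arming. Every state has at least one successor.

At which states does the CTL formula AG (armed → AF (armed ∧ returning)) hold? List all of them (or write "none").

none

States satisfying armed → AF (armed ∧ returning): {Land, Ground, Cruise, Hover}.
States satisfying AG (armed → AF (armed ∧ returning)): ∅.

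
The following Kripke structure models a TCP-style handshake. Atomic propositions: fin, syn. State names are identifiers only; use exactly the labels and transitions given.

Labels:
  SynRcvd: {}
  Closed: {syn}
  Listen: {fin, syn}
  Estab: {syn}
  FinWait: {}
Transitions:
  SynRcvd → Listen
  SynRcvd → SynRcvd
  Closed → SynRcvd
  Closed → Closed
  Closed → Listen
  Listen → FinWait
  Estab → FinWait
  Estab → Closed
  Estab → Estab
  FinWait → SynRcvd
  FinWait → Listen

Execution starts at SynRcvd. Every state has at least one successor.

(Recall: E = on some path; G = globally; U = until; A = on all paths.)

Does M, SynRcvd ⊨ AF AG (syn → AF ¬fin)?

Holds

States satisfying AG (syn → AF ¬fin): {SynRcvd, Closed, Listen, Estab, FinWait}.
States satisfying AF AG (syn → AF ¬fin): {SynRcvd, Closed, Listen, Estab, FinWait}.
SynRcvd ∈ Sat(AF AG (syn → AF ¬fin)).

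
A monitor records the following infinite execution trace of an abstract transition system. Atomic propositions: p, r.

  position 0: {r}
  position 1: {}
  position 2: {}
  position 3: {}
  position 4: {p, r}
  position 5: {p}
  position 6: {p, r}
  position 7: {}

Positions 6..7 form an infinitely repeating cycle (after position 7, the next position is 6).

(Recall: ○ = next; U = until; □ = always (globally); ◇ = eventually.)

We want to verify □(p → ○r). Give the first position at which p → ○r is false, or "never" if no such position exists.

4

Check p → ○r at each position in order: 0 ✓, 1 ✓, 2 ✓, 3 ✓.
At position 4 the labels are {p, r} and the next position 5 has {p}, so p → ○r is false there. This is the first violation.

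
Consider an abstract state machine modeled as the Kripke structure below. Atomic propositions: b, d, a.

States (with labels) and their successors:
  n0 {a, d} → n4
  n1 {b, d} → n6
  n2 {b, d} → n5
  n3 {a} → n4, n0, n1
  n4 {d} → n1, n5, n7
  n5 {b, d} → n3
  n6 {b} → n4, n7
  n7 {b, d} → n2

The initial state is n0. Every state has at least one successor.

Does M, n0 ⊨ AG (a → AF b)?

States satisfying a → AF b: {n0, n1, n2, n3, n4, n5, n6, n7}.
States satisfying AG (a → AF b): {n0, n1, n2, n3, n4, n5, n6, n7}.
Every state reachable from n0 satisfies a → AF b.
n0 ∈ Sat(AG (a → AF b)).

Yes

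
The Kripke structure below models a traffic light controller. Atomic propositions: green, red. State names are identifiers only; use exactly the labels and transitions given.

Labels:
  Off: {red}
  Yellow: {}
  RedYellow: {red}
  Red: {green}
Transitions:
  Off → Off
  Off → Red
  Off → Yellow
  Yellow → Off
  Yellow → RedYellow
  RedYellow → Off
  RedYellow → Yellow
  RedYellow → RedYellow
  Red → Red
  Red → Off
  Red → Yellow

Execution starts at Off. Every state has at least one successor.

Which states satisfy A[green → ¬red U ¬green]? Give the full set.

States satisfying green → ¬red: {Off, Yellow, RedYellow, Red}.
States satisfying ¬green: {Off, Yellow, RedYellow}.
States satisfying A[green → ¬red U ¬green]: {Off, Yellow, RedYellow}.

{Off, Yellow, RedYellow}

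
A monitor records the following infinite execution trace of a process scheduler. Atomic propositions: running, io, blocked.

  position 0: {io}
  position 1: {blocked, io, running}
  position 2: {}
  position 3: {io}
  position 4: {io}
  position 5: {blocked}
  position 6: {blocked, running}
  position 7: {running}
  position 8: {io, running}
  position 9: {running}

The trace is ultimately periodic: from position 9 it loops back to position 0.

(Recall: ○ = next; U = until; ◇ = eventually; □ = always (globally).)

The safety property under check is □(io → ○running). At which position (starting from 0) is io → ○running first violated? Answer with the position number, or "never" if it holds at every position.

Check io → ○running at each position in order: 0 ✓.
At position 1 the labels are {blocked, io, running} and the next position 2 has {}, so io → ○running is false there. This is the first violation.

1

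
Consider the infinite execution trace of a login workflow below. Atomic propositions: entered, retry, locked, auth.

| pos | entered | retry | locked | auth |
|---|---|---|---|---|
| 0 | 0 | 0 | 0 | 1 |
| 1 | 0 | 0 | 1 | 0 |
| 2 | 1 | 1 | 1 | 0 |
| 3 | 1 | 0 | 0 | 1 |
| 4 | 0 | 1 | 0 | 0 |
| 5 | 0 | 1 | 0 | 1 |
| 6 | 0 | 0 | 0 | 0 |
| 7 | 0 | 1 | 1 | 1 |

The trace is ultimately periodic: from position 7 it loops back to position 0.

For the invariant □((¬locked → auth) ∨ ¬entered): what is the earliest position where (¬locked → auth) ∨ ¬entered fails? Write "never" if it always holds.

(¬locked → auth) ∨ ¬entered holds at every position 0..7, and those are all the positions the trace ever visits, so the invariant □((¬locked → auth) ∨ ¬entered) is never violated.

never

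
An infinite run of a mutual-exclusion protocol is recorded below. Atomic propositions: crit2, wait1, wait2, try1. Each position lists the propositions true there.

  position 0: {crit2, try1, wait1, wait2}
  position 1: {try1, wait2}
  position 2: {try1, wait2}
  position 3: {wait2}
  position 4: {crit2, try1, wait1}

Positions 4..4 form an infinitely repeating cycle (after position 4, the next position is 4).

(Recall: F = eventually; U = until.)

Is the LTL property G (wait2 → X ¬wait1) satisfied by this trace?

wait2 → X ¬wait1 must hold at every position from 0 onward. It fails at position 3, so G (wait2 → X ¬wait1) is false.
Positions where wait2 holds: 0, 1, 2, 3.
Check X ¬wait1 at each: 0→ok, 1→ok, 2→ok, 3→fails.

No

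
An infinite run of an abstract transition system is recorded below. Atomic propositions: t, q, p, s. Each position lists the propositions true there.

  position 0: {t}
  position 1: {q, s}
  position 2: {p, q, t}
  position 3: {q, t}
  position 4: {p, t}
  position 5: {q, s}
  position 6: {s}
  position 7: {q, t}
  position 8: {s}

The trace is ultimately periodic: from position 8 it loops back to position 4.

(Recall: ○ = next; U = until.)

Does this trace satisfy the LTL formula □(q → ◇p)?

q → ◇p holds at every position 0..8, and those are all positions ever visited, so □(q → ◇p) holds.
Positions where q holds: 1, 2, 3, 5, 7.
Check ◇p at each: 1→ok, 2→ok, 3→ok, 5→ok, 7→ok.

Holds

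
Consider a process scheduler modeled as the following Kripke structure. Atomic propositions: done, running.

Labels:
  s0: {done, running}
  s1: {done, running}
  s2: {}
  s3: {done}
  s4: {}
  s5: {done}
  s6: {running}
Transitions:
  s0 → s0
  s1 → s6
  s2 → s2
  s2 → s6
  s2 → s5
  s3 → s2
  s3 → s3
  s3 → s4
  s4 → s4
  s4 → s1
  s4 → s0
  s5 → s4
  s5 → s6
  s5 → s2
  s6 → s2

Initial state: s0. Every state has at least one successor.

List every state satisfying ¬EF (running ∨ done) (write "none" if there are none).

none

States satisfying running ∨ done: {s0, s1, s3, s5, s6}.
States satisfying EF (running ∨ done): {s0, s1, s2, s3, s4, s5, s6}.
States satisfying ¬EF (running ∨ done): ∅.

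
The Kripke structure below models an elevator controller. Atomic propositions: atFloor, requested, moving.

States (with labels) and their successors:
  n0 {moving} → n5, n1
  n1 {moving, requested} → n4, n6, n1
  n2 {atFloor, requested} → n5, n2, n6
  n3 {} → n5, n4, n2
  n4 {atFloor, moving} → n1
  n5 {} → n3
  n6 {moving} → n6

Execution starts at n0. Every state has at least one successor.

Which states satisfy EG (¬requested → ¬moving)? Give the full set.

States satisfying ¬requested → ¬moving: {n1, n2, n3, n5}.
States satisfying EG (¬requested → ¬moving): {n1, n2, n3, n5}.

{n1, n2, n3, n5}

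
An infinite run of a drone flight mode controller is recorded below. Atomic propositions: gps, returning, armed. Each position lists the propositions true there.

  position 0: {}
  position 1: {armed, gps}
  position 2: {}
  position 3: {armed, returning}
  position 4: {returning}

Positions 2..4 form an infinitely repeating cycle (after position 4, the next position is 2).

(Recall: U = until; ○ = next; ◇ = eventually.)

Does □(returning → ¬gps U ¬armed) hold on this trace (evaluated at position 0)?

returning → ¬gps U ¬armed holds at every position 0..4, and those are all positions ever visited, so □(returning → ¬gps U ¬armed) holds.
Positions where returning holds: 3, 4.
Check ¬gps U ¬armed at each: 3→ok, 4→ok.

Yes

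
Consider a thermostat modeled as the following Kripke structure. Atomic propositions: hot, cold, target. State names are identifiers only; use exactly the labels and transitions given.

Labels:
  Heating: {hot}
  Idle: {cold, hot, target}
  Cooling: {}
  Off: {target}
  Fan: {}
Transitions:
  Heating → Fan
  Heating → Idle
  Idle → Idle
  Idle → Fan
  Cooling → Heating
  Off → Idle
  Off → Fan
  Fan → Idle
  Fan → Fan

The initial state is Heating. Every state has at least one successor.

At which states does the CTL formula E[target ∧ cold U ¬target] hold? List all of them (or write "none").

{Heating, Idle, Cooling, Fan}

States satisfying target ∧ cold: {Idle}.
States satisfying ¬target: {Heating, Cooling, Fan}.
States satisfying E[target ∧ cold U ¬target]: {Heating, Idle, Cooling, Fan}.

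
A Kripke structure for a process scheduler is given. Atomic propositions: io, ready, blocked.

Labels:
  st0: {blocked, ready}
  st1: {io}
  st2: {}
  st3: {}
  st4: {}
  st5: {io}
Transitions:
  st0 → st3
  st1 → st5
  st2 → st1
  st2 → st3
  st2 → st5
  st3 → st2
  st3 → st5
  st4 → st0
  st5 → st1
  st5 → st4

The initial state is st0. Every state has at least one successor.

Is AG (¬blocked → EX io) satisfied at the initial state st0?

States satisfying ¬blocked → EX io: {st0, st1, st2, st3, st5}.
States satisfying AG (¬blocked → EX io): ∅.
st4 is reachable from st0 and violates ¬blocked → EX io, so AG fails at st0.
st0 ∉ Sat(AG (¬blocked → EX io)).

No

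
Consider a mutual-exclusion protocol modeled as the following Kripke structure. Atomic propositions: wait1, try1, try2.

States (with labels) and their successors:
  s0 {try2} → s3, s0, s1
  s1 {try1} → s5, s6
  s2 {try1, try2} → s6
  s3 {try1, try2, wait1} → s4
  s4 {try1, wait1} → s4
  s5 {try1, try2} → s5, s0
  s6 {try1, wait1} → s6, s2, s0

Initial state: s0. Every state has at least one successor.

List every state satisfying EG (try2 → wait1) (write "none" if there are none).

{s1, s3, s4, s6}

States satisfying try2 → wait1: {s1, s3, s4, s6}.
States satisfying EG (try2 → wait1): {s1, s3, s4, s6}.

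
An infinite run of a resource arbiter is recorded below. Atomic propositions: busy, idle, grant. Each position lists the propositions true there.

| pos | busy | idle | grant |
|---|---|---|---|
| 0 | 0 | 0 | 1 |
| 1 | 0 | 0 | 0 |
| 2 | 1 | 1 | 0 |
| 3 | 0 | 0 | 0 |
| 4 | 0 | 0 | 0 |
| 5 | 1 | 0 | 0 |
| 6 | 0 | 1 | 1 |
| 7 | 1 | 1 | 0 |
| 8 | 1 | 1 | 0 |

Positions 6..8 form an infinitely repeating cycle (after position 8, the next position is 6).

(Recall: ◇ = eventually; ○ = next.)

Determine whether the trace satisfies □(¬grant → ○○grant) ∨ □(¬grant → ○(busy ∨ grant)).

Does not hold

¬grant → ○○grant must hold at every position from 0 onward. It fails at position 1, so □(¬grant → ○○grant) is false.
Positions where ¬grant holds: 1, 2, 3, 4, 5, 7, 8.
Check ○○grant at each: 1→fails, 2→fails, 3→fails, 4→ok, 5→fails, 7→ok, 8→fails.
¬grant → ○(busy ∨ grant) must hold at every position from 0 onward. It fails at position 2, so □(¬grant → ○(busy ∨ grant)) is false.
Positions where ¬grant holds: 1, 2, 3, 4, 5, 7, 8.
Check ○(busy ∨ grant) at each: 1→ok, 2→fails, 3→fails, 4→ok, 5→ok, 7→ok, 8→ok.
At position 0: □(¬grant → ○○grant) is false; □(¬grant → ○(busy ∨ grant)) is false; so □(¬grant → ○○grant) ∨ □(¬grant → ○(busy ∨ grant)) is false.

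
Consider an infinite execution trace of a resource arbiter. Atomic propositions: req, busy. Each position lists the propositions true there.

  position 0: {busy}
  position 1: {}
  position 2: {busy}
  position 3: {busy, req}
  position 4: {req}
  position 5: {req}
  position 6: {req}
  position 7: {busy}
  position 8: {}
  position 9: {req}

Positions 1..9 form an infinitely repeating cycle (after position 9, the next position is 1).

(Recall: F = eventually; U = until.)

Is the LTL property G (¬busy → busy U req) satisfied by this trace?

¬busy → busy U req must hold at every position from 0 onward. It fails at position 1, so G (¬busy → busy U req) is false.
Positions where ¬busy holds: 1, 4, 5, 6, 8, 9.
Check busy U req at each: 1→fails, 4→ok, 5→ok, 6→ok, 8→fails, 9→ok.

No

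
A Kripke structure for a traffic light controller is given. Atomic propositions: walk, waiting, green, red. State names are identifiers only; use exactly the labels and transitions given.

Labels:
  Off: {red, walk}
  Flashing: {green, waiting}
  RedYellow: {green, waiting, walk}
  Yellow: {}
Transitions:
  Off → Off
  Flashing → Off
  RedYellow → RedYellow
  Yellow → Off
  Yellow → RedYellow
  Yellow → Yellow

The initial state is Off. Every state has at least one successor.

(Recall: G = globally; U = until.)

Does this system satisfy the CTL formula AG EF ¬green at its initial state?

Holds

States satisfying EF ¬green: {Off, Flashing, Yellow}.
States satisfying AG EF ¬green: {Off, Flashing}.
Every state reachable from Off satisfies EF ¬green.
Off ∈ Sat(AG EF ¬green).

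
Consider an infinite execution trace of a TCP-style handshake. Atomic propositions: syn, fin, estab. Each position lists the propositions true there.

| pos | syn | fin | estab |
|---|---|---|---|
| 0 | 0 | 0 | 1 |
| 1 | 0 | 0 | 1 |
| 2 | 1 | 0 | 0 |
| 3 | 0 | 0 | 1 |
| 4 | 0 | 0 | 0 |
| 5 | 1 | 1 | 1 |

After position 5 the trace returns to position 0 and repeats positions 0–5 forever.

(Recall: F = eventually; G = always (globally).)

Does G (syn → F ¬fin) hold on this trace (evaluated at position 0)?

syn → F ¬fin holds at every position 0..5, and those are all positions ever visited, so G (syn → F ¬fin) holds.
Positions where syn holds: 2, 5.
Check F ¬fin at each: 2→ok, 5→ok.

Holds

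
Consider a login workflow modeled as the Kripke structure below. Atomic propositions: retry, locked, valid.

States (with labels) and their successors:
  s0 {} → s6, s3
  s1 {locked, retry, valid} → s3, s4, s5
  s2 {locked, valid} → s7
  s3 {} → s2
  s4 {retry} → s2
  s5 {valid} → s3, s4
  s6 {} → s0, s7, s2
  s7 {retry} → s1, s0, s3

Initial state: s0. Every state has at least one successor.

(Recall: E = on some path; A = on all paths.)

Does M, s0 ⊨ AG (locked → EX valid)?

No

States satisfying locked → EX valid: {s0, s1, s3, s4, s5, s6, s7}.
States satisfying AG (locked → EX valid): ∅.
s2 is reachable from s0 and violates locked → EX valid, so AG fails at s0.
s0 ∉ Sat(AG (locked → EX valid)).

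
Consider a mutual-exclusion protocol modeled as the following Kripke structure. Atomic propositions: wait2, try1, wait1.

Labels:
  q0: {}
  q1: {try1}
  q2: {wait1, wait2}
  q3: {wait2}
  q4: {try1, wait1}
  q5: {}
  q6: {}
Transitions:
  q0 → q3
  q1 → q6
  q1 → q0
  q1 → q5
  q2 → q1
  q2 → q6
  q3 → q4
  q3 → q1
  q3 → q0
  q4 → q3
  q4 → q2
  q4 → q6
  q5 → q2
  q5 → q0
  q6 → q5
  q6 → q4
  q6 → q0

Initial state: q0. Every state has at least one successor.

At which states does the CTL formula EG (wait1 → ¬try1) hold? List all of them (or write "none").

{q0, q1, q2, q3, q5, q6}

States satisfying wait1 → ¬try1: {q0, q1, q2, q3, q5, q6}.
States satisfying EG (wait1 → ¬try1): {q0, q1, q2, q3, q5, q6}.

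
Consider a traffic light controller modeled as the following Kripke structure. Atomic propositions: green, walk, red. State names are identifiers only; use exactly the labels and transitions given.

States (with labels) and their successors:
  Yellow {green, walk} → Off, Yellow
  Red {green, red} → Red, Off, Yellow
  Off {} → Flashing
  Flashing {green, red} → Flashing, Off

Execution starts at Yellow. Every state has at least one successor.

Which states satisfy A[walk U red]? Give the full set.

States satisfying walk: {Yellow}.
States satisfying red: {Red, Flashing}.
States satisfying A[walk U red]: {Red, Flashing}.

{Red, Flashing}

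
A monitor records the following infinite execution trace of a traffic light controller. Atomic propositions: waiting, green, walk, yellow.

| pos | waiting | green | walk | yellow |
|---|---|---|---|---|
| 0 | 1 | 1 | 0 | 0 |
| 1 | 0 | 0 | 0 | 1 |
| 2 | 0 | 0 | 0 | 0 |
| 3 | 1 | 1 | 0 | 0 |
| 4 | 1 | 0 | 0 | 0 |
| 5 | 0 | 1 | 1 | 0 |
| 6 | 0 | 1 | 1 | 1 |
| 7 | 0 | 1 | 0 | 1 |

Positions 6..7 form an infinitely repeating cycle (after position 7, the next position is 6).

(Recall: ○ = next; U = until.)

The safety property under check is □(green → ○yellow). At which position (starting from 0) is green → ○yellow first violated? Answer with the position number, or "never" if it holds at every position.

3

Check green → ○yellow at each position in order: 0 ✓, 1 ✓, 2 ✓.
At position 3 the labels are {green, waiting} and the next position 4 has {waiting}, so green → ○yellow is false there. This is the first violation.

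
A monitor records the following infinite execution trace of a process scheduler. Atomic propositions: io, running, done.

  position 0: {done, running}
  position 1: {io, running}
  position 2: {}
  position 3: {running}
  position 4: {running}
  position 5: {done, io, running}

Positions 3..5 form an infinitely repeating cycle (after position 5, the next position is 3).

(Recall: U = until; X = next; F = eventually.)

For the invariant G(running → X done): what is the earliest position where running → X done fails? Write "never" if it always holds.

At position 0 the labels are {done, running} and the next position 1 has {io, running}, so running → X done is false there. This is the first violation.

0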